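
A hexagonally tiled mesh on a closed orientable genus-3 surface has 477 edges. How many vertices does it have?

χ = 2 − 2·3 = -4, and every face is a hexagon so 6F = 2E.
F = 2E/6 = 159. Then V = -4 + E − F = -4 + 477 − 159 = 314.

314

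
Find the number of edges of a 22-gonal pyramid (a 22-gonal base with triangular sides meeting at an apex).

44

A pyramid on an n-gon base has one n-gon and n triangles: V = 22 + 1 = 23, E = 2·22 = 44, F = 22 + 1 = 23.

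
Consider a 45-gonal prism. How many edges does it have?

A prism on an n-gon has two n-gon bases and n rectangular sides: V = 2·45 = 90, E = 3·45 = 135, F = 45 + 2 = 47.

135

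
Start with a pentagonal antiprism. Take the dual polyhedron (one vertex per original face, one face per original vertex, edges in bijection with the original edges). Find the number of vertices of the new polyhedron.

The base solid has V = 10, E = 20, F = 12.
The dual swaps V and F and preserves E: V′ = F = 12, E′ = E = 20, F′ = V = 10.

12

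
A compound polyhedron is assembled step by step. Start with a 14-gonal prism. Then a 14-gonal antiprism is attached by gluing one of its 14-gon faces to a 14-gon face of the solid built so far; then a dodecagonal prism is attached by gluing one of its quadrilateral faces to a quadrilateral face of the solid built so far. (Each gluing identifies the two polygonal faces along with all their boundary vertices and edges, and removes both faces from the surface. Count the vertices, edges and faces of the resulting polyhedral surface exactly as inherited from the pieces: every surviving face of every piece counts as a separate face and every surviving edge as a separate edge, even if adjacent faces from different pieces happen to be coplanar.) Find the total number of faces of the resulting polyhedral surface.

56

A 14-gonal prism: V=28, E=42, F=16.
Attach a 14-gonal antiprism (V=28, E=56, F=30) along a 14-gon: merge 14 vertices and 14 edges, delete both glued faces → V=42, E=84, F=44.
Attach a dodecagonal prism (V=24, E=36, F=14) along a 4-gon: merge 4 vertices and 4 edges, delete both glued faces → V=62, E=116, F=56.
Check: V − E + F = 62 − 116 + 56 = 2.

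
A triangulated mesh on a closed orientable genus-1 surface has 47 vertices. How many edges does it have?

χ = 2 − 2·1 = 0, and every face is a triangle so 3F = 2E.
V − E + F = 0 with E = 3F/2 gives 47 − (3/2 − 1)·F = 0, so F = 94 and E = 141.

141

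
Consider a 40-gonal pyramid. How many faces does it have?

A pyramid on an n-gon base has one n-gon and n triangles: V = 40 + 1 = 41, E = 2·40 = 80, F = 40 + 1 = 41.

41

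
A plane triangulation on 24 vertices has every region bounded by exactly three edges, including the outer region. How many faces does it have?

44

In a plane triangulation 3F = 2E and V − E + F = 2, so F = 2V − 4 = 2·24 − 4 = 44.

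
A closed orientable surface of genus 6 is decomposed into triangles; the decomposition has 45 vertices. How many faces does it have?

110

χ = 2 − 2·6 = -10, and every face is a triangle so 3F = 2E.
V − E + F = -10 with E = 3F/2 gives 45 − (3/2 − 1)·F = -10, so F = 110 and E = 165.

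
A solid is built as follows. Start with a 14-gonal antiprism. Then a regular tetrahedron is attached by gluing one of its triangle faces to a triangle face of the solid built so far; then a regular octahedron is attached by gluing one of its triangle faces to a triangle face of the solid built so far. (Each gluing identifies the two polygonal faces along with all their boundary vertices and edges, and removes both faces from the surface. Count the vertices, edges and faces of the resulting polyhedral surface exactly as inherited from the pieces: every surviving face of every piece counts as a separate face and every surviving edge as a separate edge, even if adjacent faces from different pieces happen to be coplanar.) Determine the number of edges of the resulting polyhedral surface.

68

A 14-gonal antiprism: V=28, E=56, F=30.
Attach a regular tetrahedron (V=4, E=6, F=4) along a 3-gon: merge 3 vertices and 3 edges, delete both glued faces → V=29, E=59, F=32.
Attach a regular octahedron (V=6, E=12, F=8) along a 3-gon: merge 3 vertices and 3 edges, delete both glued faces → V=32, E=68, F=38.
Check: V − E + F = 32 − 68 + 38 = 2.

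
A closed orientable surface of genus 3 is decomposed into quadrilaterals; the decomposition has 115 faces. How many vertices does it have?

χ = 2 − 2·3 = -4, and every face is a square so 4F = 2E.
E = 4·115/2 = 230. Then V = -4 + E − F = -4 + 230 − 115 = 111.

111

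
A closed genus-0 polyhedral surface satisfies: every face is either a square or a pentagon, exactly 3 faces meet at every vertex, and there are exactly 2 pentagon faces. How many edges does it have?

15

Let x be the number of squares; then F = 2 + x.
Edge–face incidences: 2E = 5·2 + 4·x = 10 + 4x.
Every vertex has degree 3, so 3V = 2E.
Euler: V − E + F = 2 ⇒ (2E)/3 − E + (2 + x) = 2.
Multiply by 6: 2·(2E) − 3·(2E) + 6·(2 + x) = 12, i.e. 12 + 6x − (10 + 4x) = 12.
Collecting terms: 2x + 2 = 12, so 2x = 10, so x = 5.
Then 2E = 10 + 4·5 = 30, so E = 15, V = 2E/3 = 10, F = 2 + 5 = 7.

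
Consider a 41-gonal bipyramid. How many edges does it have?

A bipyramid over an n-gon has 2n triangular faces and n + 2 vertices: V = 41 + 2 = 43, E = 3·41 = 123, F = 2·41 = 82.

123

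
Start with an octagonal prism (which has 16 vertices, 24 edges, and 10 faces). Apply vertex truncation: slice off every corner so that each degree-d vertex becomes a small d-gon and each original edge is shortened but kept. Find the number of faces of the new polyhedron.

Truncation replaces each original edge-end by a new vertex, so V′ = 2E = 48.
Each original edge survives, and each old vertex of degree d contributes d new edges; summing degrees gives Σd = 2E, so E′ = E + 2E = 3E = 72.
Each original face survives and each original vertex becomes one new face: F′ = F + V = 26.

26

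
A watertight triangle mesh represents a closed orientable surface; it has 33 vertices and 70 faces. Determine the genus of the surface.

Every face is a triangle, so 2E = 3·70 = 210, giving E = 105.
χ = V − E + F = 33 − 105 + 70 = -2.
For a closed orientable surface χ = 2 − 2g, so g = (2 − (-2))/2 = 2.

2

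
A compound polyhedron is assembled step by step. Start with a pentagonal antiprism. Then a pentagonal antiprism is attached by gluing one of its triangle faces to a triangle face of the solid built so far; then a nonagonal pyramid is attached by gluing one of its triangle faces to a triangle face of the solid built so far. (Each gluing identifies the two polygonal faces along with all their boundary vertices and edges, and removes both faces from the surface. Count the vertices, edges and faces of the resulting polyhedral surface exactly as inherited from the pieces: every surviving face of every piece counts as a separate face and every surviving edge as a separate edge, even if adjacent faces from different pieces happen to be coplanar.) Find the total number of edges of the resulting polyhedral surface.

52

A pentagonal antiprism: V=10, E=20, F=12.
Attach a pentagonal antiprism (V=10, E=20, F=12) along a 3-gon: merge 3 vertices and 3 edges, delete both glued faces → V=17, E=37, F=22.
Attach a nonagonal pyramid (V=10, E=18, F=10) along a 3-gon: merge 3 vertices and 3 edges, delete both glued faces → V=24, E=52, F=30.
Check: V − E + F = 24 − 52 + 30 = 2.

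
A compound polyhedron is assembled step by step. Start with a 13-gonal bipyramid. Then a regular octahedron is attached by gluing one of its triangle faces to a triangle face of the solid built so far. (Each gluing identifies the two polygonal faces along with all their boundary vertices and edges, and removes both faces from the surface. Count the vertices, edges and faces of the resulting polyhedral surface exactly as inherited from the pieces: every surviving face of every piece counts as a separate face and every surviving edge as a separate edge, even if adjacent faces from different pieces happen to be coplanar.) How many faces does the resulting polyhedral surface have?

A 13-gonal bipyramid: V=15, E=39, F=26.
Attach a regular octahedron (V=6, E=12, F=8) along a 3-gon: merge 3 vertices and 3 edges, delete both glued faces → V=18, E=48, F=32.
Check: V − E + F = 18 − 48 + 32 = 2.

32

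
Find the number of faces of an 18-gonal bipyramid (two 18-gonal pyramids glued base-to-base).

36

A bipyramid over an n-gon has 2n triangular faces and n + 2 vertices: V = 18 + 2 = 20, E = 3·18 = 54, F = 2·18 = 36.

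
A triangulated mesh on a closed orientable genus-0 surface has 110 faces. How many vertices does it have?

χ = 2 − 2·0 = 2, and every face is a triangle so 3F = 2E.
E = 3·110/2 = 165. Then V = 2 + E − F = 2 + 165 − 110 = 57.

57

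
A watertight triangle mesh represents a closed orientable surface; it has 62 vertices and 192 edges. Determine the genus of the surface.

2

Every face is a triangle and each edge borders two faces, so 3F = 2·192, giving F = 128.
χ = V − E + F = 62 − 192 + 128 = -2.
For a closed orientable surface χ = 2 − 2g, so g = (2 − (-2))/2 = 2.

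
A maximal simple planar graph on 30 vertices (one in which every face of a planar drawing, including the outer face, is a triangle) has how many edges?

In a plane triangulation 3F = 2E and V − E + F = 2, so E = 3V − 6 = 3·30 − 6 = 84.

84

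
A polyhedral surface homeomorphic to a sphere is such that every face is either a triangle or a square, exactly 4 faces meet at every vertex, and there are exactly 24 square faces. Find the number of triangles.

Let x be the number of triangles; then F = 24 + x.
Edge–face incidences: 2E = 4·24 + 3·x = 96 + 3x.
Every vertex has degree 4, so 4V = 2E.
Euler: V − E + F = 2 ⇒ (2E)/4 − E + (24 + x) = 2.
Multiply by 8: 2·(2E) − 4·(2E) + 8·(24 + x) = 16, i.e. 192 + 8x − 2·(96 + 3x) = 16.
Collecting terms: 2x = 16, so x = 8.
Then 2E = 96 + 3·8 = 120, so E = 60, V = 2E/4 = 30, F = 24 + 8 = 32.

8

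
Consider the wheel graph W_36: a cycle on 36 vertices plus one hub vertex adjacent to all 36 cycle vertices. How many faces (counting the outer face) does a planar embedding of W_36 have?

37

W_36 has V = 36 + 1 = 37 vertices and E = 2·36 = 72 edges.
By Euler's formula F = 2 − V + E = 2 − 37 + 72 = 37.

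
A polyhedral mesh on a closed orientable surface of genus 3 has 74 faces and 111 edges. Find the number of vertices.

For a closed orientable surface of genus 3, χ = 2 − 2·3 = -4.
V = -4 + E − F = -4 + 111 − 74 = 33.

33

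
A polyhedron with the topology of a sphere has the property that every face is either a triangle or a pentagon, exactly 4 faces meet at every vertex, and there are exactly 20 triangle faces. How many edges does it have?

Let x be the number of pentagons; then F = 20 + x.
Edge–face incidences: 2E = 3·20 + 5·x = 60 + 5x.
Every vertex has degree 4, so 4V = 2E.
Euler: V − E + F = 2 ⇒ (2E)/4 − E + (20 + x) = 2.
Multiply by 8: 2·(2E) − 4·(2E) + 8·(20 + x) = 16, i.e. 160 + 8x − 2·(60 + 5x) = 16.
Collecting terms: −2x + 40 = 16, so −2x = −24, so x = 12.
Then 2E = 60 + 5·12 = 120, so E = 60, V = 2E/4 = 30, F = 20 + 12 = 32.

60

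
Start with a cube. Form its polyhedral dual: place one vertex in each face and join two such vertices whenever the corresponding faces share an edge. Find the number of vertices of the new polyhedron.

6

The base solid has V = 8, E = 12, F = 6.
The dual swaps V and F and preserves E: V′ = F = 6, E′ = E = 12, F′ = V = 8.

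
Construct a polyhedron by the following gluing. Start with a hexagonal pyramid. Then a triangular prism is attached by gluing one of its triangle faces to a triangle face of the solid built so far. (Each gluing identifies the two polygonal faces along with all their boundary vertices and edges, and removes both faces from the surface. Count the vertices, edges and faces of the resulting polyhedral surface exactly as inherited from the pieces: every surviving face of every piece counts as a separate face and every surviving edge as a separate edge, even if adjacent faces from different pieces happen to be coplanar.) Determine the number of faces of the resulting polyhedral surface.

A hexagonal pyramid: V=7, E=12, F=7.
Attach a triangular prism (V=6, E=9, F=5) along a 3-gon: merge 3 vertices and 3 edges, delete both glued faces → V=10, E=18, F=10.
Check: V − E + F = 10 − 18 + 10 = 2.

10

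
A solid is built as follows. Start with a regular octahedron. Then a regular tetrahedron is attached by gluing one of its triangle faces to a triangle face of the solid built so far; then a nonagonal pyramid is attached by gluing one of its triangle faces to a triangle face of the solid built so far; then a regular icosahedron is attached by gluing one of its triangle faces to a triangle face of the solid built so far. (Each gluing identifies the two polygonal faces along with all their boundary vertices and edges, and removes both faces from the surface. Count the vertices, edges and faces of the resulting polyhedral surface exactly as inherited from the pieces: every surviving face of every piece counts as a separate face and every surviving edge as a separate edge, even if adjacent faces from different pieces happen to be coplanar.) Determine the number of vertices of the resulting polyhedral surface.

A regular octahedron: V=6, E=12, F=8.
Attach a regular tetrahedron (V=4, E=6, F=4) along a 3-gon: merge 3 vertices and 3 edges, delete both glued faces → V=7, E=15, F=10.
Attach a nonagonal pyramid (V=10, E=18, F=10) along a 3-gon: merge 3 vertices and 3 edges, delete both glued faces → V=14, E=30, F=18.
Attach a regular icosahedron (V=12, E=30, F=20) along a 3-gon: merge 3 vertices and 3 edges, delete both glued faces → V=23, E=57, F=36.
Check: V − E + F = 23 − 57 + 36 = 2.

23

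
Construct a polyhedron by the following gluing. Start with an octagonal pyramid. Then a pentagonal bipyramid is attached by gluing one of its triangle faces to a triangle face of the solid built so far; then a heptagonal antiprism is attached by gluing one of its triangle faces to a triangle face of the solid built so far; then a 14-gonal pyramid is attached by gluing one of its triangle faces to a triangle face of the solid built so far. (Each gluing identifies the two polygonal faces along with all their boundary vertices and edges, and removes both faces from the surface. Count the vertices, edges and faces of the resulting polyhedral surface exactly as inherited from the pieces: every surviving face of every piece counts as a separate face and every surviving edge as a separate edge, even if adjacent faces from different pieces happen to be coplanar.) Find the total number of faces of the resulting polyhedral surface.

An octagonal pyramid: V=9, E=16, F=9.
Attach a pentagonal bipyramid (V=7, E=15, F=10) along a 3-gon: merge 3 vertices and 3 edges, delete both glued faces → V=13, E=28, F=17.
Attach a heptagonal antiprism (V=14, E=28, F=16) along a 3-gon: merge 3 vertices and 3 edges, delete both glued faces → V=24, E=53, F=31.
Attach a 14-gonal pyramid (V=15, E=28, F=15) along a 3-gon: merge 3 vertices and 3 edges, delete both glued faces → V=36, E=78, F=44.
Check: V − E + F = 36 − 78 + 44 = 2.

44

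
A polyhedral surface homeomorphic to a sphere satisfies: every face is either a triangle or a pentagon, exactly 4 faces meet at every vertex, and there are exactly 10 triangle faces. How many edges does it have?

Let x be the number of pentagons; then F = 10 + x.
Edge–face incidences: 2E = 3·10 + 5·x = 30 + 5x.
Every vertex has degree 4, so 4V = 2E.
Euler: V − E + F = 2 ⇒ (2E)/4 − E + (10 + x) = 2.
Multiply by 8: 2·(2E) − 4·(2E) + 8·(10 + x) = 16, i.e. 80 + 8x − 2·(30 + 5x) = 16.
Collecting terms: −2x + 20 = 16, so −2x = −4, so x = 2.
Then 2E = 30 + 5·2 = 40, so E = 20, V = 2E/4 = 10, F = 10 + 2 = 12.

20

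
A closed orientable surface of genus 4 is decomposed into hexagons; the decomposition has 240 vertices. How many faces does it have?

χ = 2 − 2·4 = -6, and every face is a hexagon so 6F = 2E.
V − E + F = -6 with E = 6F/2 gives 240 − (6/2 − 1)·F = -6, so F = 123 and E = 369.

123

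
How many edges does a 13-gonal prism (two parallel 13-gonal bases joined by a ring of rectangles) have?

39

A prism on an n-gon has two n-gon bases and n rectangular sides: V = 2·13 = 26, E = 3·13 = 39, F = 13 + 2 = 15.
Check: V − E + F = 26 − 39 + 15 = 2.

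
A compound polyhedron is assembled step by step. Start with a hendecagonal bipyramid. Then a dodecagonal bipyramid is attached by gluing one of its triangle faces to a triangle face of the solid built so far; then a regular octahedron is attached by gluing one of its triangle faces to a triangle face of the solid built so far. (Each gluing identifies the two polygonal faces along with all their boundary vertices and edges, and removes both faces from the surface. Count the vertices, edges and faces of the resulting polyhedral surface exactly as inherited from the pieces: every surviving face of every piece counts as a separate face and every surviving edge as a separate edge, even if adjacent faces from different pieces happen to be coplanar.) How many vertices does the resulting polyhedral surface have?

A hendecagonal bipyramid: V=13, E=33, F=22.
Attach a dodecagonal bipyramid (V=14, E=36, F=24) along a 3-gon: merge 3 vertices and 3 edges, delete both glued faces → V=24, E=66, F=44.
Attach a regular octahedron (V=6, E=12, F=8) along a 3-gon: merge 3 vertices and 3 edges, delete both glued faces → V=27, E=75, F=50.
Check: V − E + F = 27 − 75 + 50 = 2.

27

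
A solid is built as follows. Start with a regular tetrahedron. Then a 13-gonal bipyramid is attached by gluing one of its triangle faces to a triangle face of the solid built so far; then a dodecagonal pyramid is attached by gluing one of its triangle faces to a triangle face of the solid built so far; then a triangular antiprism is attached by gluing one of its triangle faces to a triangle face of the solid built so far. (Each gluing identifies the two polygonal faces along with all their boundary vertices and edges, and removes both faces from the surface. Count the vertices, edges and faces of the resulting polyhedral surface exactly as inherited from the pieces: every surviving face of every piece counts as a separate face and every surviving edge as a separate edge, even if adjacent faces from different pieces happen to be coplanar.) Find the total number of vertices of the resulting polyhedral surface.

29

A regular tetrahedron: V=4, E=6, F=4.
Attach a 13-gonal bipyramid (V=15, E=39, F=26) along a 3-gon: merge 3 vertices and 3 edges, delete both glued faces → V=16, E=42, F=28.
Attach a dodecagonal pyramid (V=13, E=24, F=13) along a 3-gon: merge 3 vertices and 3 edges, delete both glued faces → V=26, E=63, F=39.
Attach a triangular antiprism (V=6, E=12, F=8) along a 3-gon: merge 3 vertices and 3 edges, delete both glued faces → V=29, E=72, F=45.
Check: V − E + F = 29 − 72 + 45 = 2.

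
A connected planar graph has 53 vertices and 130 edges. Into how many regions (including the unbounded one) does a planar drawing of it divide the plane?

79

Euler's formula for a connected plane graph: V − E + F = 2, so F = 2 − 53 + 130 = 79.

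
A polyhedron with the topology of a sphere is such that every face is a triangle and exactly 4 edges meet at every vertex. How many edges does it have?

12

Each face has 3 edges and each edge borders two faces, so 2E = 3F.
Each vertex has degree 4, so 4V = 2E and hence V = 3F/4.
Euler: V − E + F = 2 ⇒ (3F/4) − (3F/2) + F = 2.
Multiply by 8: (6 − 12 + 8)F = 16, i.e. 2F = 16.
So F = 8, E = 3·8/2 = 12, V = 3·8/4 = 6.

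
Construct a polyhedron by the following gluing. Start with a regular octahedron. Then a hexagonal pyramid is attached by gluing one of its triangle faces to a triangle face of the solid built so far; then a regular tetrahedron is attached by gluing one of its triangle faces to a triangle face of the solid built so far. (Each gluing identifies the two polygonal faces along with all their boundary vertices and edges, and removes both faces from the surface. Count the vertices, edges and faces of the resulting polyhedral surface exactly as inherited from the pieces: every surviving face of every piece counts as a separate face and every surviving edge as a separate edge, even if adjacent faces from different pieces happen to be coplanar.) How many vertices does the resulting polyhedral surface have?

A regular octahedron: V=6, E=12, F=8.
Attach a hexagonal pyramid (V=7, E=12, F=7) along a 3-gon: merge 3 vertices and 3 edges, delete both glued faces → V=10, E=21, F=13.
Attach a regular tetrahedron (V=4, E=6, F=4) along a 3-gon: merge 3 vertices and 3 edges, delete both glued faces → V=11, E=24, F=15.
Check: V − E + F = 11 − 24 + 15 = 2.

11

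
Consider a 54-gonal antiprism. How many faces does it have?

An antiprism on an n-gon has two n-gon caps and 2n triangles: V = 2·54 = 108, E = 4·54 = 216, F = 2·54 + 2 = 110.
Check: V − E + F = 108 − 216 + 110 = 2.

110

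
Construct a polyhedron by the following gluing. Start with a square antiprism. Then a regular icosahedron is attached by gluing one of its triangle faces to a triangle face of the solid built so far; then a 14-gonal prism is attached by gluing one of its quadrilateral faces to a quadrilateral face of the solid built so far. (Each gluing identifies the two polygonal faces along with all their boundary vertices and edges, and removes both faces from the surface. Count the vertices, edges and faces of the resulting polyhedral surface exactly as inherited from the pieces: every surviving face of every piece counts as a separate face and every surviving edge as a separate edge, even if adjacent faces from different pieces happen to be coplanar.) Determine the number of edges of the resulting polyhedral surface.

81

A square antiprism: V=8, E=16, F=10.
Attach a regular icosahedron (V=12, E=30, F=20) along a 3-gon: merge 3 vertices and 3 edges, delete both glued faces → V=17, E=43, F=28.
Attach a 14-gonal prism (V=28, E=42, F=16) along a 4-gon: merge 4 vertices and 4 edges, delete both glued faces → V=41, E=81, F=42.
Check: V − E + F = 41 − 81 + 42 = 2.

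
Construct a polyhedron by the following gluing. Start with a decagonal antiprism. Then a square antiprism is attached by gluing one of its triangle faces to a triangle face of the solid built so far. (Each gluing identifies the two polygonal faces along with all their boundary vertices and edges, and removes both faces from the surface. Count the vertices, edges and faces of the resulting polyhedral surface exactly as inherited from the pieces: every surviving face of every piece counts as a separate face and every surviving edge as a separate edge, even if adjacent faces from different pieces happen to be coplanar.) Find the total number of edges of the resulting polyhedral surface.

53

A decagonal antiprism: V=20, E=40, F=22.
Attach a square antiprism (V=8, E=16, F=10) along a 3-gon: merge 3 vertices and 3 edges, delete both glued faces → V=25, E=53, F=30.
Check: V − E + F = 25 − 53 + 30 = 2.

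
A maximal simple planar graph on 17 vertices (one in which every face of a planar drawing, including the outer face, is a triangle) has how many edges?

45

In a plane triangulation 3F = 2E and V − E + F = 2, so E = 3V − 6 = 3·17 − 6 = 45.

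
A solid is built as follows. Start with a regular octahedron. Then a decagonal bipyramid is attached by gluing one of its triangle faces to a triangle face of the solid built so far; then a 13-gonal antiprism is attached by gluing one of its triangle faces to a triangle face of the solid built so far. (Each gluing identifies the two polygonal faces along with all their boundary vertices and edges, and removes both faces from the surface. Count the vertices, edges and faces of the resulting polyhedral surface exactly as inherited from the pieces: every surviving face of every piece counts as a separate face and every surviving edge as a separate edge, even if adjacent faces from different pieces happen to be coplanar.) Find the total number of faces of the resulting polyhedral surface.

52

A regular octahedron: V=6, E=12, F=8.
Attach a decagonal bipyramid (V=12, E=30, F=20) along a 3-gon: merge 3 vertices and 3 edges, delete both glued faces → V=15, E=39, F=26.
Attach a 13-gonal antiprism (V=26, E=52, F=28) along a 3-gon: merge 3 vertices and 3 edges, delete both glued faces → V=38, E=88, F=52.
Check: V − E + F = 38 − 88 + 52 = 2.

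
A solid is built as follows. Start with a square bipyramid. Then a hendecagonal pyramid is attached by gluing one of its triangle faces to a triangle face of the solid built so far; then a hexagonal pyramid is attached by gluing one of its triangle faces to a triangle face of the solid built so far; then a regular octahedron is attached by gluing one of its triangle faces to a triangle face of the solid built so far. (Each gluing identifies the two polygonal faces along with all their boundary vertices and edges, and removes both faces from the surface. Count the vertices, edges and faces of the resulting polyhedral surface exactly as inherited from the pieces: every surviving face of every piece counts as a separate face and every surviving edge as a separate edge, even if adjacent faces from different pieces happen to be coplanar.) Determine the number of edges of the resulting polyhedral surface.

49

A square bipyramid: V=6, E=12, F=8.
Attach a hendecagonal pyramid (V=12, E=22, F=12) along a 3-gon: merge 3 vertices and 3 edges, delete both glued faces → V=15, E=31, F=18.
Attach a hexagonal pyramid (V=7, E=12, F=7) along a 3-gon: merge 3 vertices and 3 edges, delete both glued faces → V=19, E=40, F=23.
Attach a regular octahedron (V=6, E=12, F=8) along a 3-gon: merge 3 vertices and 3 edges, delete both glued faces → V=22, E=49, F=29.
Check: V − E + F = 22 − 49 + 29 = 2.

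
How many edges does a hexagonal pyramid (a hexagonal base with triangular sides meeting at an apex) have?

A pyramid on an n-gon base has one n-gon and n triangles: V = 6 + 1 = 7, E = 2·6 = 12, F = 6 + 1 = 7.

12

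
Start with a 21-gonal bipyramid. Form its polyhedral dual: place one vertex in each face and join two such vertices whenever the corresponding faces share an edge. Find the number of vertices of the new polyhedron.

42

The base solid has V = 23, E = 63, F = 42.
The dual swaps V and F and preserves E: V′ = F = 42, E′ = E = 63, F′ = V = 23.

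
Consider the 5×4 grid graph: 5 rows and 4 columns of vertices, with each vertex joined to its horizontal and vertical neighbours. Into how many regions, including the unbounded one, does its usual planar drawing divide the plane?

13

The grid has V = 5·4 = 20 vertices and E = 5·3 + 4·4 = 31 edges.
F = 2 − V + E = 2 − 20 + 31 = 13.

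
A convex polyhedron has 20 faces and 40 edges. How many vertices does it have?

Here V − E + F = 2.
V = 2 + E − F = 2 + 40 − 20 = 22.

22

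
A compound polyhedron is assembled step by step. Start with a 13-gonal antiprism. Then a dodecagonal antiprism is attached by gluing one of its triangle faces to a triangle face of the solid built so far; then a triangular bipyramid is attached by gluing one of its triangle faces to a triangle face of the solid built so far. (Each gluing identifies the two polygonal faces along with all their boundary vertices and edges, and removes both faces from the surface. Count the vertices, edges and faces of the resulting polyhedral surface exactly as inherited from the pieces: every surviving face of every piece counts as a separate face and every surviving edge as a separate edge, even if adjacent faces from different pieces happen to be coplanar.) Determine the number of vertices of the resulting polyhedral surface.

49

A 13-gonal antiprism: V=26, E=52, F=28.
Attach a dodecagonal antiprism (V=24, E=48, F=26) along a 3-gon: merge 3 vertices and 3 edges, delete both glued faces → V=47, E=97, F=52.
Attach a triangular bipyramid (V=5, E=9, F=6) along a 3-gon: merge 3 vertices and 3 edges, delete both glued faces → V=49, E=103, F=56.
Check: V − E + F = 49 − 103 + 56 = 2.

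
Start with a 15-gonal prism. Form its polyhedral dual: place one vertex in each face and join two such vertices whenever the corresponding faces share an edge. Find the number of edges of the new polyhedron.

The base solid has V = 30, E = 45, F = 17.
The dual swaps V and F and preserves E: V′ = F = 17, E′ = E = 45, F′ = V = 30.

45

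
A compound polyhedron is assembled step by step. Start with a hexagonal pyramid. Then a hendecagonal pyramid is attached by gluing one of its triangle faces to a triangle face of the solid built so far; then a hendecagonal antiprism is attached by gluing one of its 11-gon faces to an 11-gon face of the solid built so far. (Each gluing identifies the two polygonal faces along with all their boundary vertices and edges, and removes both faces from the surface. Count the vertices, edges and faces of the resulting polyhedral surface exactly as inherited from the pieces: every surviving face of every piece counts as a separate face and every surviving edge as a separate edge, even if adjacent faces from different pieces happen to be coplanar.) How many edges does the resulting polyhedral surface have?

64

A hexagonal pyramid: V=7, E=12, F=7.
Attach a hendecagonal pyramid (V=12, E=22, F=12) along a 3-gon: merge 3 vertices and 3 edges, delete both glued faces → V=16, E=31, F=17.
Attach a hendecagonal antiprism (V=22, E=44, F=24) along an 11-gon: merge 11 vertices and 11 edges, delete both glued faces → V=27, E=64, F=39.
Check: V − E + F = 27 − 64 + 39 = 2.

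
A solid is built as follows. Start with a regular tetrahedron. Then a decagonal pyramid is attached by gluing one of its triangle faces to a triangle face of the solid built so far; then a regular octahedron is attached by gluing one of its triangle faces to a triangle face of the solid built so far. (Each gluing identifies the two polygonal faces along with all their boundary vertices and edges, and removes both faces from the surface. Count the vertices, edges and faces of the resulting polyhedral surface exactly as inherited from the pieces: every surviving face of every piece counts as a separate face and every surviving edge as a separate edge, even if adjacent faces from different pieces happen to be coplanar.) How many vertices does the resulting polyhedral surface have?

A regular tetrahedron: V=4, E=6, F=4.
Attach a decagonal pyramid (V=11, E=20, F=11) along a 3-gon: merge 3 vertices and 3 edges, delete both glued faces → V=12, E=23, F=13.
Attach a regular octahedron (V=6, E=12, F=8) along a 3-gon: merge 3 vertices and 3 edges, delete both glued faces → V=15, E=32, F=19.
Check: V − E + F = 15 − 32 + 19 = 2.

15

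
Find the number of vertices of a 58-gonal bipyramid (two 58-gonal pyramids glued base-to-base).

A bipyramid over an n-gon has 2n triangular faces and n + 2 vertices: V = 58 + 2 = 60, E = 3·58 = 174, F = 2·58 = 116.
Check: V − E + F = 60 − 174 + 116 = 2.

60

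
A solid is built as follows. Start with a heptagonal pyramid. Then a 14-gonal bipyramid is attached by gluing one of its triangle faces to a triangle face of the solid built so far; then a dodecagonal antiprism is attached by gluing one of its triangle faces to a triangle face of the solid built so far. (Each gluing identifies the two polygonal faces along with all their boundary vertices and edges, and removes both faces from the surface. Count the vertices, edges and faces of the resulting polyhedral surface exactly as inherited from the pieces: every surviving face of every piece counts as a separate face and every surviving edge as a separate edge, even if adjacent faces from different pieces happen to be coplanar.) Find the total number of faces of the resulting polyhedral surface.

58

A heptagonal pyramid: V=8, E=14, F=8.
Attach a 14-gonal bipyramid (V=16, E=42, F=28) along a 3-gon: merge 3 vertices and 3 edges, delete both glued faces → V=21, E=53, F=34.
Attach a dodecagonal antiprism (V=24, E=48, F=26) along a 3-gon: merge 3 vertices and 3 edges, delete both glued faces → V=42, E=98, F=58.
Check: V − E + F = 42 − 98 + 58 = 2.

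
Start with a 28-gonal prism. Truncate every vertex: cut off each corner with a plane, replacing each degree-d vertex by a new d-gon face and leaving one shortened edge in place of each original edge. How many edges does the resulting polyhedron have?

The base solid has V = 56, E = 84, F = 30.
Truncation replaces each original edge-end by a new vertex, so V′ = 2E = 168.
Each original edge survives, and each old vertex of degree d contributes d new edges; summing degrees gives Σd = 2E, so E′ = E + 2E = 3E = 252.
Each original face survives and each original vertex becomes one new face: F′ = F + V = 86.

252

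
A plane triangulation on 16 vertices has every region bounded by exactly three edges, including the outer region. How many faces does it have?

28

In a plane triangulation 3F = 2E and V − E + F = 2, so F = 2V − 4 = 2·16 − 4 = 28.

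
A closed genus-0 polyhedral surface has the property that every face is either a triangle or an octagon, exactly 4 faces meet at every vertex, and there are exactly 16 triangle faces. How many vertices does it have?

Let x be the number of octagons; then F = 16 + x.
Edge–face incidences: 2E = 3·16 + 8·x = 48 + 8x.
Every vertex has degree 4, so 4V = 2E.
Euler: V − E + F = 2 ⇒ (2E)/4 − E + (16 + x) = 2.
Multiply by 8: 2·(2E) − 4·(2E) + 8·(16 + x) = 16, i.e. 128 + 8x − 2·(48 + 8x) = 16.
Collecting terms: −8x + 32 = 16, so −8x = −16, so x = 2.
Then 2E = 48 + 8·2 = 64, so E = 32, V = 2E/4 = 16, F = 16 + 2 = 18.

16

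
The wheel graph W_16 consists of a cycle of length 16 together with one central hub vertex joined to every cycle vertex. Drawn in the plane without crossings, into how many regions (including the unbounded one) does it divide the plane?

W_16 has V = 16 + 1 = 17 vertices and E = 2·16 = 32 edges.
By Euler's formula F = 2 − V + E = 2 − 17 + 32 = 17.

17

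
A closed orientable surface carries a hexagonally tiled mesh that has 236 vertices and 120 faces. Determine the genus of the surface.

Every face is a hexagon, so 2E = 6·120 = 720, giving E = 360.
χ = V − E + F = 236 − 360 + 120 = -4.
For a closed orientable surface χ = 2 − 2g, so g = (2 − (-4))/2 = 3.

3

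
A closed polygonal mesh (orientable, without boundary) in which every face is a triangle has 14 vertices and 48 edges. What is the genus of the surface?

Every face is a triangle and each edge borders two faces, so 3F = 2·48, giving F = 32.
χ = V − E + F = 14 − 48 + 32 = -2.
For a closed orientable surface χ = 2 − 2g, so g = (2 − (-2))/2 = 2.

2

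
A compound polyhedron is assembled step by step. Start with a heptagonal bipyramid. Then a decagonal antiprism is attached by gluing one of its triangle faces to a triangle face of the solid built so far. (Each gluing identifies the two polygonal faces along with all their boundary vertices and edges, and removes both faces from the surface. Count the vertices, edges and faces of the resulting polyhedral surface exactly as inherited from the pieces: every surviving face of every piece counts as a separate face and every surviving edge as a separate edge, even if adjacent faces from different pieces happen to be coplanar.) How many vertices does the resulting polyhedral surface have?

A heptagonal bipyramid: V=9, E=21, F=14.
Attach a decagonal antiprism (V=20, E=40, F=22) along a 3-gon: merge 3 vertices and 3 edges, delete both glued faces → V=26, E=58, F=34.
Check: V − E + F = 26 − 58 + 34 = 2.

26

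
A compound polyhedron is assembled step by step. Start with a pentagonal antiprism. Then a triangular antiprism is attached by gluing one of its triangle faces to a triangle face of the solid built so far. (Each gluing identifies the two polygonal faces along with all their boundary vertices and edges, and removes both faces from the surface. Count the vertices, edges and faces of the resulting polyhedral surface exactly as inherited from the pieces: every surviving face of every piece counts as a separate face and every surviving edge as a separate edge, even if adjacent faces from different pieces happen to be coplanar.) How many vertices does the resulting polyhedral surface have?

13

A pentagonal antiprism: V=10, E=20, F=12.
Attach a triangular antiprism (V=6, E=12, F=8) along a 3-gon: merge 3 vertices and 3 edges, delete both glued faces → V=13, E=29, F=18.
Check: V − E + F = 13 − 29 + 18 = 2.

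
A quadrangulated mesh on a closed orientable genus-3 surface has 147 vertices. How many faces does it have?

151

χ = 2 − 2·3 = -4, and every face is a square so 4F = 2E.
V − E + F = -4 with E = 4F/2 gives 147 − (4/2 − 1)·F = -4, so F = 151 and E = 302.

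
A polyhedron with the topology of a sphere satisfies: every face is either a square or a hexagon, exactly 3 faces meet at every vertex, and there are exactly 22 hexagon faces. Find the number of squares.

6

Let x be the number of squares; then F = 22 + x.
Edge–face incidences: 2E = 6·22 + 4·x = 132 + 4x.
Every vertex has degree 3, so 3V = 2E.
Euler: V − E + F = 2 ⇒ (2E)/3 − E + (22 + x) = 2.
Multiply by 6: 2·(2E) − 3·(2E) + 6·(22 + x) = 12, i.e. 132 + 6x − (132 + 4x) = 12.
Collecting terms: 2x = 12, so x = 6.
Then 2E = 132 + 4·6 = 156, so E = 78, V = 2E/3 = 52, F = 22 + 6 = 28.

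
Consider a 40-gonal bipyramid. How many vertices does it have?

A bipyramid over an n-gon has 2n triangular faces and n + 2 vertices: V = 40 + 2 = 42, E = 3·40 = 120, F = 2·40 = 80.
Check: V − E + F = 42 − 120 + 80 = 2.

42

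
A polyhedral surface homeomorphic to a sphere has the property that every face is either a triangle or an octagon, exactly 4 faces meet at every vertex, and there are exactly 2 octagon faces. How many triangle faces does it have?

16

Let x be the number of triangles; then F = 2 + x.
Edge–face incidences: 2E = 8·2 + 3·x = 16 + 3x.
Every vertex has degree 4, so 4V = 2E.
Euler: V − E + F = 2 ⇒ (2E)/4 − E + (2 + x) = 2.
Multiply by 8: 2·(2E) − 4·(2E) + 8·(2 + x) = 16, i.e. 16 + 8x − 2·(16 + 3x) = 16.
Collecting terms: 2x − 16 = 16, so 2x = 32, so x = 16.
Then 2E = 16 + 3·16 = 64, so E = 32, V = 2E/4 = 16, F = 2 + 16 = 18.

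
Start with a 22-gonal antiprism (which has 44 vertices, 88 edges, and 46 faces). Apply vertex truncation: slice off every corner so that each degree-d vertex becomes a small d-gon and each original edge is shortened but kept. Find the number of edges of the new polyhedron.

264

Truncation replaces each original edge-end by a new vertex, so V′ = 2E = 176.
Each original edge survives, and each old vertex of degree d contributes d new edges; summing degrees gives Σd = 2E, so E′ = E + 2E = 3E = 264.
Each original face survives and each original vertex becomes one new face: F′ = F + V = 90.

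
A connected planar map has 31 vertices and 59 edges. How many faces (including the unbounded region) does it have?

Euler's formula for a connected plane graph: V − E + F = 2, so F = 2 − 31 + 59 = 30.

30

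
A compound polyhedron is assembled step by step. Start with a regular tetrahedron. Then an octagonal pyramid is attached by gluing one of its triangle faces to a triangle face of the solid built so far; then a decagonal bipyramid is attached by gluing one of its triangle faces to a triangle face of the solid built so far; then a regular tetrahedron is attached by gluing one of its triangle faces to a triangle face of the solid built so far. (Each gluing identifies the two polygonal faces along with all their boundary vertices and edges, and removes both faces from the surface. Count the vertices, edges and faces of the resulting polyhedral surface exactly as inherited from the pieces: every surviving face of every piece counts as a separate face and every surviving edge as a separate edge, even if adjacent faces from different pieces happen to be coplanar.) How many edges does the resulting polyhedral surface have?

49

A regular tetrahedron: V=4, E=6, F=4.
Attach an octagonal pyramid (V=9, E=16, F=9) along a 3-gon: merge 3 vertices and 3 edges, delete both glued faces → V=10, E=19, F=11.
Attach a decagonal bipyramid (V=12, E=30, F=20) along a 3-gon: merge 3 vertices and 3 edges, delete both glued faces → V=19, E=46, F=29.
Attach a regular tetrahedron (V=4, E=6, F=4) along a 3-gon: merge 3 vertices and 3 edges, delete both glued faces → V=20, E=49, F=31.
Check: V − E + F = 20 − 49 + 31 = 2.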